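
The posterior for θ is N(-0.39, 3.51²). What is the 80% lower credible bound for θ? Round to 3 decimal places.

Need L with P(θ ≥ L) = 0.80: L = -0.39 − z_{0.2}·3.51.
z = 0.842; L = -0.39 − 0.842 × 3.51 = -3.344.

-3.344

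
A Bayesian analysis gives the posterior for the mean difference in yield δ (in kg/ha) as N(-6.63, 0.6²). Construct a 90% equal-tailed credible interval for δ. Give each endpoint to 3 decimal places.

[-7.617, -5.643]

The posterior is symmetric, so the 90% equal-tailed interval is δ = -6.63 ± z·0.6 with z = 1.645.
Half-width: 1.645 × 0.6 = 0.987.
-6.63 − 0.987 = -7.617; -6.63 + 0.987 = -5.643.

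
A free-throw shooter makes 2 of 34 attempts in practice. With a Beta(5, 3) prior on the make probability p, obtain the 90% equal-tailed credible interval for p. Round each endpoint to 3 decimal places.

Posterior: Beta(5+2, 3+32) = Beta(7, 35).
Equal-tailed 90% interval: the 0.05 and 0.95 quantiles of Beta(7, 35).
Posterior mean ≈ 0.167, SD ≈ 0.057; a Normal approximation gives roughly [0.073, 0.260].
Exact: F⁻¹(0.05) = 0.083; F⁻¹(0.95) = 0.269.

[0.083, 0.269]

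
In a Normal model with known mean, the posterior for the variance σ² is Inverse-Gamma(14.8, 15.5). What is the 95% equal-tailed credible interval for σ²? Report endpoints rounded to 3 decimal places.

[0.667, 1.880]

Inverse-Gamma(14.8, 15.5) quantiles: F⁻¹(0.025) and F⁻¹(0.975).
Equivalently, 1/σ² ~ Gamma(14.8, rate = 15.5); invert its 0.975 and 0.025 quantiles.
Posterior mean ≈ 1.123, SD ≈ 0.314; a Normal approximation gives roughly [0.508, 1.739].
Exact: lower = 0.667; upper = 1.880.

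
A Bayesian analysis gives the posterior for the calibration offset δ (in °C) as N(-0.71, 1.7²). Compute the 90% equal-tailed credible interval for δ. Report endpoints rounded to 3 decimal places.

The posterior is symmetric, so the 90% equal-tailed interval is δ = -0.71 ± z·1.7 with z = 1.645.
Half-width: 1.645 × 1.7 = 2.796.
-0.71 − 2.796 = -3.506; -0.71 + 2.796 = 2.086.

[-3.506, 2.086]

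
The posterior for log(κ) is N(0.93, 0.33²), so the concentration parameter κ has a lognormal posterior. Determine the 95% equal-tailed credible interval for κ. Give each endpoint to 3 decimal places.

On the log scale the 95% interval is 0.93 ± 1.960 × 0.33 = [0.2832, 1.5768].
Exponentiate: [e^0.2832, e^1.5768] = [1.327, 4.839].

[1.327, 4.839]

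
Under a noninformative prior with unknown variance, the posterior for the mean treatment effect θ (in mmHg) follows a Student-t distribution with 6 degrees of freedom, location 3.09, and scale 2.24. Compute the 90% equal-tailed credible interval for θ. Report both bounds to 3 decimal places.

[-1.263, 7.443]

The t_6 distribution is symmetric; the 90% interval is 3.09 ± t·2.24 with t_{0.95,6} = 1.943.
Half-width: 1.943 × 2.24 = 4.353.
3.09 − 4.353 = -1.263; 3.09 + 4.353 = 7.443.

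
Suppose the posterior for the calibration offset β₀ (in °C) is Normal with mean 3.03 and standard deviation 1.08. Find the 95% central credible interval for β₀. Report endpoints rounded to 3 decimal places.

[0.913, 5.147]

The posterior is symmetric, so the 95% equal-tailed interval is β₀ = 3.03 ± z·1.08 with z = 1.960.
Half-width: 1.960 × 1.08 = 2.117.
3.03 − 2.117 = 0.913; 3.03 + 2.117 = 5.147.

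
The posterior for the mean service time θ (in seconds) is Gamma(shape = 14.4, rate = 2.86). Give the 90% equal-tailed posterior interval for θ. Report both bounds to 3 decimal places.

Posterior: Gamma(shape 14.4, rate 2.86).
Equal-tailed 90% interval: Gamma(14.4, 2.86) quantiles at 0.05 and 0.95.
Posterior mean ≈ 5.035, SD ≈ 1.327; a Normal approximation gives roughly [2.853, 7.217].
Exact: lower = 3.069; upper = 7.397.

[3.069, 7.397]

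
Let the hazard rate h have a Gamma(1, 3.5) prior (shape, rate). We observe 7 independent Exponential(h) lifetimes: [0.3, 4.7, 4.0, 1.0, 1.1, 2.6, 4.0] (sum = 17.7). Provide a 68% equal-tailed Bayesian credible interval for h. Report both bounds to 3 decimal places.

[0.247, 0.507]

Posterior: Gamma(1+7, 3.5+17.7) = Gamma(8, 21.2) (shape, rate).
Equal-tailed 68% interval: Gamma(8, 21.2) quantiles at 0.16 and 0.84.
Posterior mean ≈ 0.377, SD ≈ 0.133; a Normal approximation gives roughly [0.245, 0.510].
Exact: lower = 0.247; upper = 0.507.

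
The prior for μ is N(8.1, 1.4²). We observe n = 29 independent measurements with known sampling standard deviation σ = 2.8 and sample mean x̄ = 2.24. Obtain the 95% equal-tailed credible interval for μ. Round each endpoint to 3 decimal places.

Posterior precision = 1/1.4² + 29/2.8² = 0.5102 + 3.6990 = 4.2092, so posterior SD = 0.4874.
Posterior mean = (8.1/1.4² + 29·2.24/2.8²) / 4.2092 = 2.9503.
Interval: 2.9503 ± 1.960 × 0.4874 → [1.995, 3.906].

[1.995, 3.906]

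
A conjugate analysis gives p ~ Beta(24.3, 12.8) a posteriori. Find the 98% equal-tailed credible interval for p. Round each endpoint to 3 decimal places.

Posterior: Beta(24.3, 12.8).
Equal-tailed 98% interval: the 0.01 and 0.99 quantiles of Beta(24.3, 12.8).
Posterior mean ≈ 0.655, SD ≈ 0.077; a Normal approximation gives roughly [0.476, 0.834].
Exact: F⁻¹(0.01) = 0.467; F⁻¹(0.99) = 0.819.

[0.467, 0.819]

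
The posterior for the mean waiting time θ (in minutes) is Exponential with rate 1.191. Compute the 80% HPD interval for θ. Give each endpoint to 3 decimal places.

[0.000, 1.351]

The exponential density is strictly decreasing on [0, ∞), so the HPD interval is anchored at 0: [0, q] with P(θ ≤ q) = 0.80.
q = −ln(1 − 0.80) / 1.191 = 1.6094 / 1.191 = 1.351.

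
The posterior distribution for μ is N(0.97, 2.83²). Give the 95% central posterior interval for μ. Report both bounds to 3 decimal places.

The posterior is symmetric, so the 95% equal-tailed interval is μ = 0.97 ± z·2.83 with z = 1.960.
Half-width: 1.960 × 2.83 = 5.547.
0.97 − 5.547 = -4.577; 0.97 + 5.547 = 6.517.

[-4.577, 6.517]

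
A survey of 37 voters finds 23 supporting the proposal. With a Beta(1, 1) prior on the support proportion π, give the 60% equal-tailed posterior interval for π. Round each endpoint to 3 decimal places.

[0.550, 0.682]

Posterior: Beta(1+23, 1+14) = Beta(24, 15).
Equal-tailed 60% interval: the 0.2 and 0.8 quantiles of Beta(24, 15).
Posterior mean ≈ 0.615, SD ≈ 0.077; a Normal approximation gives roughly [0.551, 0.680].
Exact: F⁻¹(0.2) = 0.550; F⁻¹(0.8) = 0.682.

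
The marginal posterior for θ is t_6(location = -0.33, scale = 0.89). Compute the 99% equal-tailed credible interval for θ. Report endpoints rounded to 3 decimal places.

[-3.630, 2.970]

The t_6 distribution is symmetric; the 99% interval is -0.33 ± t·0.89 with t_{0.995,6} = 3.707.
Half-width: 3.707 × 0.89 = 3.300.
-0.33 − 3.300 = -3.630; -0.33 + 3.300 = 2.970.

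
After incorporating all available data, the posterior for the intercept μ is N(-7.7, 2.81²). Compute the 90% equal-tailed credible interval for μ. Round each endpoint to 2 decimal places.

[-12.32, -3.08]

The posterior is symmetric, so the 90% equal-tailed interval is μ = -7.7 ± z·2.81 with z = 1.645.
Half-width: 1.645 × 2.81 = 4.62.
-7.7 − 4.62 = -12.32; -7.7 + 4.62 = -3.08.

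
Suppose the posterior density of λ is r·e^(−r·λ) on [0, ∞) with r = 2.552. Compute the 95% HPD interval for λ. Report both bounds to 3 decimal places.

[0.000, 1.174]

The exponential density is strictly decreasing on [0, ∞), so the HPD interval is anchored at 0: [0, q] with P(λ ≤ q) = 0.95.
q = −ln(1 − 0.95) / 2.552 = 2.9957 / 2.552 = 1.174.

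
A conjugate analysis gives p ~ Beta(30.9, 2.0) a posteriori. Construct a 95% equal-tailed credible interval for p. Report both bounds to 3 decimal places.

Posterior: Beta(30.9, 2.0).
Equal-tailed 95% interval: the 0.025 and 0.975 quantiles of Beta(30.9, 2.0).
Posterior mean ≈ 0.939, SD ≈ 0.041; a Normal approximation gives roughly [0.859, 1.020].
Exact: F⁻¹(0.025) = 0.837; F⁻¹(0.975) = 0.992.

[0.837, 0.992]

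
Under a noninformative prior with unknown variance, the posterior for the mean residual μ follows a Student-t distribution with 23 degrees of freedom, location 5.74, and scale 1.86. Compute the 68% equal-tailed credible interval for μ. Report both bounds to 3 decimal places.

[3.849, 7.631]

The t_23 distribution is symmetric; the 68% interval is 5.74 ± t·1.86 with t_{0.84,23} = 1.016.
Half-width: 1.016 × 1.86 = 1.891.
5.74 − 1.891 = 3.849; 5.74 + 1.891 = 7.631.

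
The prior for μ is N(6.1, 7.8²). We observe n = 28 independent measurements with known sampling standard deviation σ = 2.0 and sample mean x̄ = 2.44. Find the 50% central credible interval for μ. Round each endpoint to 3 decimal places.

[2.194, 2.703]

Posterior precision = 1/7.8² + 28/2.0² = 0.0164 + 7.0000 = 7.0164, so posterior SD = 0.3775.
Posterior mean = (6.1/7.8² + 28·2.44/2.0²) / 7.0164 = 2.4486.
Interval: 2.4486 ± 0.674 × 0.3775 → [2.194, 2.703].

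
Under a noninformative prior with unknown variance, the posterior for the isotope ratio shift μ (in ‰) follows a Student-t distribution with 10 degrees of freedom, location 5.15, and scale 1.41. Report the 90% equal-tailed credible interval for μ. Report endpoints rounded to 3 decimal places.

[2.594, 7.706]

The t_10 distribution is symmetric; the 90% interval is 5.15 ± t·1.41 with t_{0.95,10} = 1.812.
Half-width: 1.812 × 1.41 = 2.556.
5.15 − 2.556 = 2.594; 5.15 + 2.556 = 7.706.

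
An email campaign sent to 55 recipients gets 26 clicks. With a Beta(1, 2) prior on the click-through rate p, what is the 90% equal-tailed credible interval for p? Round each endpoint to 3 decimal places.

Posterior: Beta(1+26, 2+29) = Beta(27, 31).
Equal-tailed 90% interval: the 0.05 and 0.95 quantiles of Beta(27, 31).
Posterior mean ≈ 0.466, SD ≈ 0.065; a Normal approximation gives roughly [0.359, 0.572].
Exact: F⁻¹(0.05) = 0.359; F⁻¹(0.95) = 0.573.

[0.359, 0.573]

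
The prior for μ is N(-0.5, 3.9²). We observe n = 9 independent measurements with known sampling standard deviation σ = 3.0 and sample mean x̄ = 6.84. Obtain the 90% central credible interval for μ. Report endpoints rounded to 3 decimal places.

[4.794, 7.981]

Posterior precision = 1/3.9² + 9/3.0² = 0.0657 + 1.0000 = 1.0657, so posterior SD = 0.9687.
Posterior mean = (-0.5/3.9² + 9·6.84/3.0²) / 1.0657 = 6.3872.
Interval: 6.3872 ± 1.645 × 0.9687 → [4.794, 7.981].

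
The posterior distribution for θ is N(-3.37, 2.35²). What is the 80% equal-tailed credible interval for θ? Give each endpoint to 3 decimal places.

The posterior is symmetric, so the 80% equal-tailed interval is θ = -3.37 ± z·2.35 with z = 1.282.
Half-width: 1.282 × 2.35 = 3.012.
-3.37 − 3.012 = -6.382; -3.37 + 3.012 = -0.358.

[-6.382, -0.358]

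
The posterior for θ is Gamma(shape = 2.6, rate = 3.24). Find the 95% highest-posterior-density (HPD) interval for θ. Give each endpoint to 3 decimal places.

The posterior is unimodal and skewed, so the HPD interval has equal density at both endpoints and is the shortest 95% interval.
Solving f(0.054) = f(1.777) with F(1.777) − F(0.054) = 0.95 gives [0.054, 1.777].
For comparison, the equal-tailed interval is [0.140, 2.031]; the HPD is narrower and shifted toward the mode.

[0.054, 1.777]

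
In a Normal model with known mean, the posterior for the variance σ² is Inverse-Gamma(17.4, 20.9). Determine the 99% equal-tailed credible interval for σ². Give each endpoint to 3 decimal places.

[0.697, 2.451]

Inverse-Gamma(17.4, 20.9) quantiles: F⁻¹(0.005) and F⁻¹(0.995).
Equivalently, 1/σ² ~ Gamma(17.4, rate = 20.9); invert its 0.995 and 0.005 quantiles.
Posterior mean ≈ 1.274, SD ≈ 0.325; a Normal approximation gives roughly [0.438, 2.111].
Exact: lower = 0.697; upper = 2.451.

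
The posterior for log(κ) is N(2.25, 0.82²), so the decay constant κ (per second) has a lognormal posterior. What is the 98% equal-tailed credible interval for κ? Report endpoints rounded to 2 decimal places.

[1.41, 63.92]

On the log scale the 98% interval is 2.25 ± 2.326 × 0.82 = [0.3424, 4.1576].
Exponentiate: [e^0.3424, e^4.1576] = [1.41, 63.92].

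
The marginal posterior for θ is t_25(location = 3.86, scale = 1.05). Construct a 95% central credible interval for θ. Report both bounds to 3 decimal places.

The t_25 distribution is symmetric; the 95% interval is 3.86 ± t·1.05 with t_{0.975,25} = 2.060.
Half-width: 2.060 × 1.05 = 2.163.
3.86 − 2.163 = 1.697; 3.86 + 2.163 = 6.023.

[1.697, 6.023]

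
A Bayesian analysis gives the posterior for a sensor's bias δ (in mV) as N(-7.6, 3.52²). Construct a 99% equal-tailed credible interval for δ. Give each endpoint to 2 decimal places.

The posterior is symmetric, so the 99% equal-tailed interval is δ = -7.6 ± z·3.52 with z = 2.576.
Half-width: 2.576 × 3.52 = 9.07.
-7.6 − 9.07 = -16.67; -7.6 + 9.07 = 1.47.

[-16.67, 1.47]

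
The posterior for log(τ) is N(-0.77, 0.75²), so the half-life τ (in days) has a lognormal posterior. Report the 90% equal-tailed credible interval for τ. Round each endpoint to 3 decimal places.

[0.135, 1.590]

On the log scale the 90% interval is -0.77 ± 1.645 × 0.75 = [-2.0036, 0.4636].
Exponentiate: [e^-2.0036, e^0.4636] = [0.135, 1.590].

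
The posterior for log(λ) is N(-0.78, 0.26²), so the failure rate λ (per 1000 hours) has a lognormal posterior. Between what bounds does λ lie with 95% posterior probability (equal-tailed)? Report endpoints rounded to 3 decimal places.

[0.275, 0.763]

On the log scale the 95% interval is -0.78 ± 1.960 × 0.26 = [-1.2896, -0.2704].
Exponentiate: [e^-1.2896, e^-0.2704] = [0.275, 0.763].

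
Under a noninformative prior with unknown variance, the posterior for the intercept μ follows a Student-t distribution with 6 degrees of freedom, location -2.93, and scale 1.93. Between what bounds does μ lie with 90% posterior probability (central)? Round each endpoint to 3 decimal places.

The t_6 distribution is symmetric; the 90% interval is -2.93 ± t·1.93 with t_{0.95,6} = 1.943.
Half-width: 1.943 × 1.93 = 3.750.
-2.93 − 3.750 = -6.680; -2.93 + 3.750 = 0.820.

[-6.680, 0.820]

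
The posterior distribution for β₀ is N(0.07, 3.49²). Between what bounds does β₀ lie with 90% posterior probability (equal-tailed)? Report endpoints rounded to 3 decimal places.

[-5.671, 5.811]

The posterior is symmetric, so the 90% equal-tailed interval is β₀ = 0.07 ± z·3.49 with z = 1.645.
Half-width: 1.645 × 3.49 = 5.741.
0.07 − 5.741 = -5.671; 0.07 + 5.741 = 5.811.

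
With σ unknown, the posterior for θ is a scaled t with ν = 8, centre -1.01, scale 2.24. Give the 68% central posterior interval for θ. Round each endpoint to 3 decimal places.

[-3.385, 1.365]

The t_8 distribution is symmetric; the 68% interval is -1.01 ± t·2.24 with t_{0.84,8} = 1.060.
Half-width: 1.060 × 2.24 = 2.375.
-1.01 − 2.375 = -3.385; -1.01 + 2.375 = 1.365.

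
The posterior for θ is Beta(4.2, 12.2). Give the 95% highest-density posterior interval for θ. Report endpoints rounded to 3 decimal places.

[0.068, 0.461]

The posterior is unimodal and skewed, so the HPD interval has equal density at both endpoints and is the shortest 95% interval.
Solving f(0.068) = f(0.461) with F(0.461) − F(0.068) = 0.95 gives [0.068, 0.461].
For comparison, the equal-tailed interval is [0.083, 0.485]; the HPD is narrower and shifted toward the mode.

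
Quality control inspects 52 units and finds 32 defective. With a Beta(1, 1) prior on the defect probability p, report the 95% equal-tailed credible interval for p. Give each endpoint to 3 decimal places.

Posterior: Beta(1+32, 1+20) = Beta(33, 21).
Equal-tailed 95% interval: the 0.025 and 0.975 quantiles of Beta(33, 21).
Posterior mean ≈ 0.611, SD ≈ 0.066; a Normal approximation gives roughly [0.482, 0.740].
Exact: F⁻¹(0.025) = 0.479; F⁻¹(0.975) = 0.735.

[0.479, 0.735]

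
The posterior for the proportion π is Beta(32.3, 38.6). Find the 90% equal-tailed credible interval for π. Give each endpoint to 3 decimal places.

Posterior: Beta(32.3, 38.6).
Equal-tailed 90% interval: the 0.05 and 0.95 quantiles of Beta(32.3, 38.6).
Posterior mean ≈ 0.456, SD ≈ 0.059; a Normal approximation gives roughly [0.359, 0.552].
Exact: F⁻¹(0.05) = 0.360; F⁻¹(0.95) = 0.553.

[0.360, 0.553]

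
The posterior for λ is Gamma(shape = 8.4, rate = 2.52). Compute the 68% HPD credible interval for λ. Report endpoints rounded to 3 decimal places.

The posterior is unimodal and skewed, so the HPD interval has equal density at both endpoints and is the shortest 68% interval.
Solving f(1.980) = f(4.160) with F(4.160) − F(1.980) = 0.68 gives [1.980, 4.160].
For comparison, the equal-tailed interval is [2.211, 4.453]; the HPD is narrower and shifted toward the mode.

[1.980, 4.160]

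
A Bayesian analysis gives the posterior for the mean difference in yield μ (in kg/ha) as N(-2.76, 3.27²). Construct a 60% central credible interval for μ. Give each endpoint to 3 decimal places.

[-5.512, -0.008]

The posterior is symmetric, so the 60% equal-tailed interval is μ = -2.76 ± z·3.27 with z = 0.842.
Half-width: 0.842 × 3.27 = 2.752.
-2.76 − 2.752 = -5.512; -2.76 + 2.752 = -0.008.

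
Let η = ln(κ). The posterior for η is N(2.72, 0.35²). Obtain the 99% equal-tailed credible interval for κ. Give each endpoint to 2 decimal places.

[6.16, 37.40]

On the log scale the 99% interval is 2.72 ± 2.576 × 0.35 = [1.8185, 3.6215].
Exponentiate: [e^1.8185, e^3.6215] = [6.16, 37.40].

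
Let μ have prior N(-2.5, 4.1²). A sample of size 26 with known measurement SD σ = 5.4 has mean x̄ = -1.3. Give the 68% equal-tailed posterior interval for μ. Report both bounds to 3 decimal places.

Posterior precision = 1/4.1² + 26/5.4² = 0.0595 + 0.8916 = 0.9511, so posterior SD = 1.0254.
Posterior mean = (-2.5/4.1² + 26·-1.3/5.4²) / 0.9511 = -1.3751.
Interval: -1.3751 ± 0.994 × 1.0254 → [-2.395, -0.355].

[-2.395, -0.355]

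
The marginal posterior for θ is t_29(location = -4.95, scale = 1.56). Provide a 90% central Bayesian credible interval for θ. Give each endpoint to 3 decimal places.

The t_29 distribution is symmetric; the 90% interval is -4.95 ± t·1.56 with t_{0.95,29} = 1.699.
Half-width: 1.699 × 1.56 = 2.651.
-4.95 − 2.651 = -7.601; -4.95 + 2.651 = -2.299.

[-7.601, -2.299]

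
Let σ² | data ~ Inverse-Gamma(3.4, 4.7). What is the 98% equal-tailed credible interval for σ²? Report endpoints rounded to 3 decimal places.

Inverse-Gamma(3.4, 4.7) quantiles: F⁻¹(0.01) and F⁻¹(0.99).
Equivalently, 1/σ² ~ Gamma(3.4, rate = 4.7); invert its 0.99 and 0.01 quantiles.
Posterior mean ≈ 1.958, SD ≈ 1.655; a Normal approximation gives roughly [-1.892, 5.809].
Exact: lower = 0.518; upper = 8.088.

[0.518, 8.088]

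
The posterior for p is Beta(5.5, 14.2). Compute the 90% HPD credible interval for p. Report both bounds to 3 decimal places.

[0.117, 0.436]

The posterior is unimodal and skewed, so the HPD interval has equal density at both endpoints and is the shortest 90% interval.
Solving f(0.117) = f(0.436) with F(0.436) − F(0.117) = 0.90 gives [0.117, 0.436].
For comparison, the equal-tailed interval is [0.131, 0.454]; the HPD is narrower and shifted toward the mode.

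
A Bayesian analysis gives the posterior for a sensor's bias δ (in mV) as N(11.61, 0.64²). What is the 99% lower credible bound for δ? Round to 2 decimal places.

Need L with P(δ ≥ L) = 0.99: L = 11.61 − z_{0.01}·0.64.
z = 2.326; L = 11.61 − 2.326 × 0.64 = 10.12.

10.12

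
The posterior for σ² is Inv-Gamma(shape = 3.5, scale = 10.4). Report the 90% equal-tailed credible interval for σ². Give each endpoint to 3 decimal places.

[1.479, 9.597]

Inverse-Gamma(3.5, 10.4) quantiles: F⁻¹(0.05) and F⁻¹(0.95).
Equivalently, 1/σ² ~ Gamma(3.5, rate = 10.4); invert its 0.95 and 0.05 quantiles.
Posterior mean ≈ 4.160, SD ≈ 3.397; a Normal approximation gives roughly [-1.427, 9.747].
Exact: lower = 1.479; upper = 9.597.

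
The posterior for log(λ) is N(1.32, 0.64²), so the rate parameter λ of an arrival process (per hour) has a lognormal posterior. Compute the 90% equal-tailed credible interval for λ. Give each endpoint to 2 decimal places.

[1.31, 10.73]

On the log scale the 90% interval is 1.32 ± 1.645 × 0.64 = [0.2673, 2.3727].
Exponentiate: [e^0.2673, e^2.3727] = [1.31, 10.73].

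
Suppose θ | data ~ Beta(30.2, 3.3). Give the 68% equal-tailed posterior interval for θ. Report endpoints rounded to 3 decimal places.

[0.852, 0.951]

Posterior: Beta(30.2, 3.3).
Equal-tailed 68% interval: the 0.16 and 0.84 quantiles of Beta(30.2, 3.3).
Posterior mean ≈ 0.901, SD ≈ 0.051; a Normal approximation gives roughly [0.851, 0.952].
Exact: F⁻¹(0.16) = 0.852; F⁻¹(0.84) = 0.951.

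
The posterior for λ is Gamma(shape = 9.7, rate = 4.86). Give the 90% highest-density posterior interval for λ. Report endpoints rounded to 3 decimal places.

The posterior is unimodal and skewed, so the HPD interval has equal density at both endpoints and is the shortest 90% interval.
Solving f(0.962) = f(2.995) with F(2.995) − F(0.962) = 0.90 gives [0.962, 2.995].
For comparison, the equal-tailed interval is [1.071, 3.153]; the HPD is narrower and shifted toward the mode.

[0.962, 2.995]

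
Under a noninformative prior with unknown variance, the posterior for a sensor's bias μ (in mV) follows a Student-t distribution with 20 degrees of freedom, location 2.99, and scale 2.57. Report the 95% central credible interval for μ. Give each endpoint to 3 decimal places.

The t_20 distribution is symmetric; the 95% interval is 2.99 ± t·2.57 with t_{0.975,20} = 2.086.
Half-width: 2.086 × 2.57 = 5.361.
2.99 − 5.361 = -2.371; 2.99 + 5.361 = 8.351.

[-2.371, 8.351]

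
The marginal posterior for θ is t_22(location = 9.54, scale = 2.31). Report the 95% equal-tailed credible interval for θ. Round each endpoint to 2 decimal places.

The t_22 distribution is symmetric; the 95% interval is 9.54 ± t·2.31 with t_{0.975,22} = 2.074.
Half-width: 2.074 × 2.31 = 4.79.
9.54 − 4.79 = 4.75; 9.54 + 4.79 = 14.33.

[4.75, 14.33]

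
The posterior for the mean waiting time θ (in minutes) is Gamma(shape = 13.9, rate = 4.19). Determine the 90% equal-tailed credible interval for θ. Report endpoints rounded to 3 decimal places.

[2.001, 4.904]

Posterior: Gamma(shape 13.9, rate 4.19).
Equal-tailed 90% interval: Gamma(13.9, 4.19) quantiles at 0.05 and 0.95.
Posterior mean ≈ 3.317, SD ≈ 0.890; a Normal approximation gives roughly [1.854, 4.781].
Exact: lower = 2.001; upper = 4.904.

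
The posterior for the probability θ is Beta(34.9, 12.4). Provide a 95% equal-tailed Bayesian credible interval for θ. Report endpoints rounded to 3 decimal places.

[0.605, 0.852]

Posterior: Beta(34.9, 12.4).
Equal-tailed 95% interval: the 0.025 and 0.975 quantiles of Beta(34.9, 12.4).
Posterior mean ≈ 0.738, SD ≈ 0.063; a Normal approximation gives roughly [0.614, 0.862].
Exact: F⁻¹(0.025) = 0.605; F⁻¹(0.975) = 0.852.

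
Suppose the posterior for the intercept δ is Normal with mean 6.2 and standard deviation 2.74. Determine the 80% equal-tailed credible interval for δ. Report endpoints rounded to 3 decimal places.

[2.689, 9.711]

The posterior is symmetric, so the 80% equal-tailed interval is δ = 6.2 ± z·2.74 with z = 1.282.
Half-width: 1.282 × 2.74 = 3.511.
6.2 − 3.511 = 2.689; 6.2 + 3.511 = 9.711.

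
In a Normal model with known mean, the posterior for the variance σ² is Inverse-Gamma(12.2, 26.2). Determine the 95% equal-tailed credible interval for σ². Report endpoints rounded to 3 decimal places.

[1.314, 4.130]

Inverse-Gamma(12.2, 26.2) quantiles: F⁻¹(0.025) and F⁻¹(0.975).
Equivalently, 1/σ² ~ Gamma(12.2, rate = 26.2); invert its 0.975 and 0.025 quantiles.
Posterior mean ≈ 2.339, SD ≈ 0.732; a Normal approximation gives roughly [0.904, 3.775].
Exact: lower = 1.314; upper = 4.130.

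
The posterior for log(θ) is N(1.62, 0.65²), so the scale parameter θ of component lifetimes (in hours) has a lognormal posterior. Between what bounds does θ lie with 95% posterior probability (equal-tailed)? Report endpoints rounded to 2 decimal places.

On the log scale the 95% interval is 1.62 ± 1.960 × 0.65 = [0.3460, 2.8940].
Exponentiate: [e^0.3460, e^2.8940] = [1.41, 18.07].

[1.41, 18.07]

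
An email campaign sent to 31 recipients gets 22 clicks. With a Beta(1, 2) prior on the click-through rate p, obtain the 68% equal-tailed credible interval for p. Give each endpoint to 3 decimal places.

Posterior: Beta(1+22, 2+9) = Beta(23, 11).
Equal-tailed 68% interval: the 0.16 and 0.84 quantiles of Beta(23, 11).
Posterior mean ≈ 0.676, SD ≈ 0.079; a Normal approximation gives roughly [0.598, 0.755].
Exact: F⁻¹(0.16) = 0.597; F⁻¹(0.84) = 0.756.

[0.597, 0.756]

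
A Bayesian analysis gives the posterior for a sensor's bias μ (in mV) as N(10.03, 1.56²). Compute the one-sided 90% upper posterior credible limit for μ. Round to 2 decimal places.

Need U with P(μ ≤ U) = 0.90: U = 10.03 + z_{0.1}·1.56.
z = 1.282; U = 10.03 + 1.282 × 1.56 = 12.03.

12.03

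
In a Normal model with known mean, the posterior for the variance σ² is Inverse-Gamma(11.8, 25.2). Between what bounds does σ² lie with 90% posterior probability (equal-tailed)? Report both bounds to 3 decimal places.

[1.403, 3.721]

Inverse-Gamma(11.8, 25.2) quantiles: F⁻¹(0.05) and F⁻¹(0.95).
Equivalently, 1/σ² ~ Gamma(11.8, rate = 25.2); invert its 0.95 and 0.05 quantiles.
Posterior mean ≈ 2.333, SD ≈ 0.745; a Normal approximation gives roughly [1.107, 3.559].
Exact: lower = 1.403; upper = 3.721.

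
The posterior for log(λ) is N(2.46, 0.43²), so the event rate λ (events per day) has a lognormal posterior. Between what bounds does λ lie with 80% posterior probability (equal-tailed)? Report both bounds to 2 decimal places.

On the log scale the 80% interval is 2.46 ± 1.282 × 0.43 = [1.9089, 3.0111].
Exponentiate: [e^1.9089, e^3.0111] = [6.75, 20.31].

[6.75, 20.31]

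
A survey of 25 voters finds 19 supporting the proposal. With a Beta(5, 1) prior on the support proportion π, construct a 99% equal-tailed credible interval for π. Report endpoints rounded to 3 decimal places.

[0.557, 0.927]

Posterior: Beta(5+19, 1+6) = Beta(24, 7).
Equal-tailed 99% interval: the 0.005 and 0.995 quantiles of Beta(24, 7).
Posterior mean ≈ 0.774, SD ≈ 0.074; a Normal approximation gives roughly [0.584, 0.965].
Exact: F⁻¹(0.005) = 0.557; F⁻¹(0.995) = 0.927.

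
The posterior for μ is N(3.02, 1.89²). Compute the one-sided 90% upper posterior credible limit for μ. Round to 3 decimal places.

Need U with P(μ ≤ U) = 0.90: U = 3.02 + z_{0.1}·1.89.
z = 1.282; U = 3.02 + 1.282 × 1.89 = 5.442.

5.442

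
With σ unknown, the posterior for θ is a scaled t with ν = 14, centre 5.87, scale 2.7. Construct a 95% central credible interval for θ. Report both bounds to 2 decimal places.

[0.08, 11.66]

The t_14 distribution is symmetric; the 95% interval is 5.87 ± t·2.7 with t_{0.975,14} = 2.145.
Half-width: 2.145 × 2.7 = 5.79.
5.87 − 5.79 = 0.08; 5.87 + 5.79 = 11.66.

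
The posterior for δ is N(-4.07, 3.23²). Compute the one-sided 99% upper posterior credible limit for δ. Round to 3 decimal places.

Need U with P(δ ≤ U) = 0.99: U = -4.07 + z_{0.01}·3.23.
z = 2.326; U = -4.07 + 2.326 × 3.23 = 3.444.

3.444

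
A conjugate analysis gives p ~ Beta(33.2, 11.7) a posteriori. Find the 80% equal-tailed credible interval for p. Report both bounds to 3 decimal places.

[0.654, 0.820]

Posterior: Beta(33.2, 11.7).
Equal-tailed 80% interval: the 0.1 and 0.9 quantiles of Beta(33.2, 11.7).
Posterior mean ≈ 0.739, SD ≈ 0.065; a Normal approximation gives roughly [0.656, 0.822].
Exact: F⁻¹(0.1) = 0.654; F⁻¹(0.9) = 0.820.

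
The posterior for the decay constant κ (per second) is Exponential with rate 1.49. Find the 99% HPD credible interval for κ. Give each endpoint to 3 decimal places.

The exponential density is strictly decreasing on [0, ∞), so the HPD interval is anchored at 0: [0, q] with P(κ ≤ q) = 0.99.
q = −ln(1 − 0.99) / 1.49 = 4.6052 / 1.49 = 3.091.

[0.000, 3.091]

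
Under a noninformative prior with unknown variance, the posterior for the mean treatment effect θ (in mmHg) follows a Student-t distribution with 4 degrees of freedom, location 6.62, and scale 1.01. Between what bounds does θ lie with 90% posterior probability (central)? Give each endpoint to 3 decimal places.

The t_4 distribution is symmetric; the 90% interval is 6.62 ± t·1.01 with t_{0.95,4} = 2.132.
Half-width: 2.132 × 1.01 = 2.153.
6.62 − 2.153 = 4.467; 6.62 + 2.153 = 8.773.

[4.467, 8.773]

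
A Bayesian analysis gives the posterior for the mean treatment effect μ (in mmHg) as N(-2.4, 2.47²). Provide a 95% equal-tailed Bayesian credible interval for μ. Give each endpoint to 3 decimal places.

The posterior is symmetric, so the 95% equal-tailed interval is μ = -2.4 ± z·2.47 with z = 1.960.
Half-width: 1.960 × 2.47 = 4.841.
-2.4 − 4.841 = -7.241; -2.4 + 4.841 = 2.441.

[-7.241, 2.441]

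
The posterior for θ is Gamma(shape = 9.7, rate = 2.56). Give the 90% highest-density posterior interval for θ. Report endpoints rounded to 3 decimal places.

[1.826, 5.686]

The posterior is unimodal and skewed, so the HPD interval has equal density at both endpoints and is the shortest 90% interval.
Solving f(1.826) = f(5.686) with F(5.686) − F(1.826) = 0.90 gives [1.826, 5.686].
For comparison, the equal-tailed interval is [2.033, 5.987]; the HPD is narrower and shifted toward the mode.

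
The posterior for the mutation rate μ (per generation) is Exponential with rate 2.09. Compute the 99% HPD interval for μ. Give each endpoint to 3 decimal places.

[0.000, 2.203]

The exponential density is strictly decreasing on [0, ∞), so the HPD interval is anchored at 0: [0, q] with P(μ ≤ q) = 0.99.
q = −ln(1 − 0.99) / 2.09 = 4.6052 / 2.09 = 2.203.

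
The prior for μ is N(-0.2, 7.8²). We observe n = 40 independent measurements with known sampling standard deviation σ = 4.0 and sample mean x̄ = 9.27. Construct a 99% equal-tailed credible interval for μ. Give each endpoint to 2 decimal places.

[7.58, 10.83]

Posterior precision = 1/7.8² + 40/4.0² = 0.0164 + 2.5000 = 2.5164, so posterior SD = 0.6304.
Posterior mean = (-0.2/7.8² + 40·9.27/4.0²) / 2.5164 = 9.2081.
Interval: 9.2081 ± 2.576 × 0.6304 → [7.58, 10.83].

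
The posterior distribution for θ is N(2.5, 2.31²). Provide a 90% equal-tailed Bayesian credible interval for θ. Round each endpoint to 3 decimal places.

The posterior is symmetric, so the 90% equal-tailed interval is θ = 2.5 ± z·2.31 with z = 1.645.
Half-width: 1.645 × 2.31 = 3.800.
2.5 − 3.800 = -1.300; 2.5 + 3.800 = 6.300.

[-1.300, 6.300]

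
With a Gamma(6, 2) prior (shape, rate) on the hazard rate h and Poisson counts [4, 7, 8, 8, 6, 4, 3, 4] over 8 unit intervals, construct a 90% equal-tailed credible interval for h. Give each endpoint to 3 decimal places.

[3.896, 6.217]

Posterior: Gamma(6+44, 2+8) = Gamma(50, 10) (shape, rate).
Equal-tailed 90% interval: Gamma(50, 10) quantiles at 0.05 and 0.95.
Posterior mean ≈ 5.000, SD ≈ 0.707; a Normal approximation gives roughly [3.837, 6.163].
Exact: lower = 3.896; upper = 6.217.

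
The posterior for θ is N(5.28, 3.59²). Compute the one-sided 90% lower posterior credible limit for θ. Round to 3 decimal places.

0.679

Need L with P(θ ≥ L) = 0.90: L = 5.28 − z_{0.1}·3.59.
z = 1.282; L = 5.28 − 1.282 × 3.59 = 0.679.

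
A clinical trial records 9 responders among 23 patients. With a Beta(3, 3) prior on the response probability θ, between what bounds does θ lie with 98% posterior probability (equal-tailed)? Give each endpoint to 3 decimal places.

Posterior: Beta(3+9, 3+14) = Beta(12, 17).
Equal-tailed 98% interval: the 0.01 and 0.99 quantiles of Beta(12, 17).
Posterior mean ≈ 0.414, SD ≈ 0.090; a Normal approximation gives roughly [0.205, 0.623].
Exact: F⁻¹(0.01) = 0.218; F⁻¹(0.99) = 0.627.

[0.218, 0.627]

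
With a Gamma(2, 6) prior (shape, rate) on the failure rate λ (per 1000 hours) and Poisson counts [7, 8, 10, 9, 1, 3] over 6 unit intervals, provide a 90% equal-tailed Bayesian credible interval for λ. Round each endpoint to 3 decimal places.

Posterior: Gamma(2+38, 6+6) = Gamma(40, 12) (shape, rate).
Equal-tailed 90% interval: Gamma(40, 12) quantiles at 0.05 and 0.95.
Posterior mean ≈ 3.333, SD ≈ 0.527; a Normal approximation gives roughly [2.466, 4.200].
Exact: lower = 2.516; upper = 4.245.

[2.516, 4.245]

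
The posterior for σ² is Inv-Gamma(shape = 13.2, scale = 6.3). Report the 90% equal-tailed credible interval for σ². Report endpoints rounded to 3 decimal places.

Inverse-Gamma(13.2, 6.3) quantiles: F⁻¹(0.05) and F⁻¹(0.95).
Equivalently, 1/σ² ~ Gamma(13.2, rate = 6.3); invert its 0.95 and 0.05 quantiles.
Posterior mean ≈ 0.516, SD ≈ 0.154; a Normal approximation gives roughly [0.263, 0.770].
Exact: lower = 0.320; upper = 0.803.

[0.320, 0.803]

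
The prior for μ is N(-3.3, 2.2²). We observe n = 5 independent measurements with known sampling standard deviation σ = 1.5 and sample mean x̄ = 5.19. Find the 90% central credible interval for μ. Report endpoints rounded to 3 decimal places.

[3.412, 5.523]

Posterior precision = 1/2.2² + 5/1.5² = 0.2066 + 2.2222 = 2.4288, so posterior SD = 0.6417.
Posterior mean = (-3.3/2.2² + 5·5.19/1.5²) / 2.4288 = 4.4678.
Interval: 4.4678 ± 1.645 × 0.6417 → [3.412, 5.523].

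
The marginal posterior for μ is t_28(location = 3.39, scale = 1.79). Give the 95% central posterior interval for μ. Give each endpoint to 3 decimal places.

[-0.277, 7.057]

The t_28 distribution is symmetric; the 95% interval is 3.39 ± t·1.79 with t_{0.975,28} = 2.048.
Half-width: 2.048 × 1.79 = 3.667.
3.39 − 3.667 = -0.277; 3.39 + 3.667 = 7.057.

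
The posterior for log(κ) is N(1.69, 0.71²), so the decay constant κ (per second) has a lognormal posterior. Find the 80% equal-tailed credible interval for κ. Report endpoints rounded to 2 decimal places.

On the log scale the 80% interval is 1.69 ± 1.282 × 0.71 = [0.7801, 2.5999].
Exponentiate: [e^0.7801, e^2.5999] = [2.18, 13.46].

[2.18, 13.46]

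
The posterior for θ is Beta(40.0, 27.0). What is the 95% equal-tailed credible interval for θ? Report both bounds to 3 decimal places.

Posterior: Beta(40.0, 27.0).
Equal-tailed 95% interval: the 0.025 and 0.975 quantiles of Beta(40.0, 27.0).
Posterior mean ≈ 0.597, SD ≈ 0.059; a Normal approximation gives roughly [0.480, 0.714].
Exact: F⁻¹(0.025) = 0.478; F⁻¹(0.975) = 0.710.

[0.478, 0.710]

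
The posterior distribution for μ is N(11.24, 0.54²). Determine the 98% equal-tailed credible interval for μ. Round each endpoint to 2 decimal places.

The posterior is symmetric, so the 98% equal-tailed interval is μ = 11.24 ± z·0.54 with z = 2.326.
Half-width: 2.326 × 0.54 = 1.26.
11.24 − 1.26 = 9.98; 11.24 + 1.26 = 12.50.

[9.98, 12.50]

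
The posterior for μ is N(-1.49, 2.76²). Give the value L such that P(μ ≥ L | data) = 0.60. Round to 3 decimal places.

-2.189

Need L with P(μ ≥ L) = 0.60: L = -1.49 − z_{0.4}·2.76.
z = 0.253; L = -1.49 − 0.253 × 2.76 = -2.189.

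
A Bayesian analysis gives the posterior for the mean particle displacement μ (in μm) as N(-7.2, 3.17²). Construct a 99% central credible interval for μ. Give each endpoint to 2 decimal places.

[-15.37, 0.97]

The posterior is symmetric, so the 99% equal-tailed interval is μ = -7.2 ± z·3.17 with z = 2.576.
Half-width: 2.576 × 3.17 = 8.17.
-7.2 − 8.17 = -15.37; -7.2 + 8.17 = 0.97.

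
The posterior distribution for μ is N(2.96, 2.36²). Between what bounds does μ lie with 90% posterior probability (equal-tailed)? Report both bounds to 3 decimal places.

[-0.922, 6.842]

The posterior is symmetric, so the 90% equal-tailed interval is μ = 2.96 ± z·2.36 with z = 1.645.
Half-width: 1.645 × 2.36 = 3.882.
2.96 − 3.882 = -0.922; 2.96 + 3.882 = 6.842.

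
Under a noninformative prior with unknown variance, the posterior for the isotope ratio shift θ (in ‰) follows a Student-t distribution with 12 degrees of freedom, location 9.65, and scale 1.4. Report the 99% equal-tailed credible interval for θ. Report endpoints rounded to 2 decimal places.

The t_12 distribution is symmetric; the 99% interval is 9.65 ± t·1.4 with t_{0.995,12} = 3.055.
Half-width: 3.055 × 1.4 = 4.28.
9.65 − 4.28 = 5.37; 9.65 + 4.28 = 13.93.

[5.37, 13.93]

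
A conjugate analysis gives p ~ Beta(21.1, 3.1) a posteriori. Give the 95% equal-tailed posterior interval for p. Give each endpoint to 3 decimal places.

Posterior: Beta(21.1, 3.1).
Equal-tailed 95% interval: the 0.025 and 0.975 quantiles of Beta(21.1, 3.1).
Posterior mean ≈ 0.872, SD ≈ 0.067; a Normal approximation gives roughly [0.741, 1.002].
Exact: F⁻¹(0.025) = 0.716; F⁻¹(0.975) = 0.971.

[0.716, 0.971]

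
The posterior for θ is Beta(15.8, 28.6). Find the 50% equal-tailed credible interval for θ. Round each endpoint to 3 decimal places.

Posterior: Beta(15.8, 28.6).
Equal-tailed 50% interval: the 0.25 and 0.75 quantiles of Beta(15.8, 28.6).
Posterior mean ≈ 0.356, SD ≈ 0.071; a Normal approximation gives roughly [0.308, 0.404].
Exact: F⁻¹(0.25) = 0.306; F⁻¹(0.75) = 0.403.

[0.306, 0.403]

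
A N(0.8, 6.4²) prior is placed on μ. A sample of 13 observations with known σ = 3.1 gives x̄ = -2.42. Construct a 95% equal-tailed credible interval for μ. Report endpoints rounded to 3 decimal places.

[-4.033, -0.693]

Posterior precision = 1/6.4² + 13/3.1² = 0.0244 + 1.3528 = 1.3772, so posterior SD = 0.8521.
Posterior mean = (0.8/6.4² + 13·-2.42/3.1²) / 1.3772 = -2.3629.
Interval: -2.3629 ± 1.960 × 0.8521 → [-4.033, -0.693].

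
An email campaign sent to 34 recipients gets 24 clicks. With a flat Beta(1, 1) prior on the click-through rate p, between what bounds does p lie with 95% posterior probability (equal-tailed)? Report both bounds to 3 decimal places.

[0.537, 0.831]

Posterior: Beta(1+24, 1+10) = Beta(25, 11).
Equal-tailed 95% interval: the 0.025 and 0.975 quantiles of Beta(25, 11).
Posterior mean ≈ 0.694, SD ≈ 0.076; a Normal approximation gives roughly [0.546, 0.843].
Exact: F⁻¹(0.025) = 0.537; F⁻¹(0.975) = 0.831.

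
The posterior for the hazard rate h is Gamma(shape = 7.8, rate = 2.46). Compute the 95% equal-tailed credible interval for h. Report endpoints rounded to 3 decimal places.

[1.351, 5.753]

Posterior: Gamma(shape 7.8, rate 2.46).
Equal-tailed 95% interval: Gamma(7.8, 2.46) quantiles at 0.025 and 0.975.
Posterior mean ≈ 3.171, SD ≈ 1.135; a Normal approximation gives roughly [0.946, 5.396].
Exact: lower = 1.351; upper = 5.753.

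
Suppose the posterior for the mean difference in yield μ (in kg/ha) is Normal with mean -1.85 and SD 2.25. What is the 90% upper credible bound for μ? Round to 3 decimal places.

Need U with P(μ ≤ U) = 0.90: U = -1.85 + z_{0.1}·2.25.
z = 1.282; U = -1.85 + 1.282 × 2.25 = 1.033.

1.033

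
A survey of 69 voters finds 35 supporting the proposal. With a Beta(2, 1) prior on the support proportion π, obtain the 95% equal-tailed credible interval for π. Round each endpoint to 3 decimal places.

Posterior: Beta(2+35, 1+34) = Beta(37, 35).
Equal-tailed 95% interval: the 0.025 and 0.975 quantiles of Beta(37, 35).
Posterior mean ≈ 0.514, SD ≈ 0.058; a Normal approximation gives roughly [0.399, 0.629].
Exact: F⁻¹(0.025) = 0.399; F⁻¹(0.975) = 0.628.

[0.399, 0.628]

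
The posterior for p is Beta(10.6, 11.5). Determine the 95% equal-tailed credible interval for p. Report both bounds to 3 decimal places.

Posterior: Beta(10.6, 11.5).
Equal-tailed 95% interval: the 0.025 and 0.975 quantiles of Beta(10.6, 11.5).
Posterior mean ≈ 0.480, SD ≈ 0.104; a Normal approximation gives roughly [0.276, 0.683].
Exact: F⁻¹(0.025) = 0.280; F⁻¹(0.975) = 0.683.

[0.280, 0.683]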